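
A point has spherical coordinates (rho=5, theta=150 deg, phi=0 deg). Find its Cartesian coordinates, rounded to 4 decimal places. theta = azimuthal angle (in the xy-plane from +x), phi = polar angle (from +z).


x = 5 * sin(0) * cos(150) = 0
y = 5 * sin(0) * sin(150) = 0
z = 5 * cos(0) = 5

(0, 0, 5)


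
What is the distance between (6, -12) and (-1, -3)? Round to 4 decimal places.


d = sqrt((-1-6)^2 + (-3--12)^2) = 11.4018

11.4018


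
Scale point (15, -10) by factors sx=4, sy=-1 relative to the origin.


Scaling: (x*sx, y*sy) = (15*4, -10*-1) = (60, 10)

(60, 10)


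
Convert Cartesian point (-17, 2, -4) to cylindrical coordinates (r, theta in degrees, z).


r = sqrt((-17)^2 + 2^2) = 17.1172
theta = atan2(2, -17) = 173.2902 deg
z = -4

r = 17.1172, theta = 173.2902 deg, z = -4


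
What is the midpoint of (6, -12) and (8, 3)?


Midpoint = ((6+8)/2, (-12+3)/2) = (7, -4.5)

(7, -4.5)


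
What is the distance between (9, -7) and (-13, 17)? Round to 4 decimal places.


d = sqrt((-13-9)^2 + (17--7)^2) = 32.5576

32.5576


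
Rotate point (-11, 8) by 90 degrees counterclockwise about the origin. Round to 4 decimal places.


x' = -11*cos(90) - 8*sin(90) = -8
y' = -11*sin(90) + 8*cos(90) = -11

(-8, -11)


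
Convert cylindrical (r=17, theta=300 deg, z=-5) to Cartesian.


x = 17 * cos(300) = 8.5
y = 17 * sin(300) = -14.7224
z = -5

(8.5, -14.7224, -5)


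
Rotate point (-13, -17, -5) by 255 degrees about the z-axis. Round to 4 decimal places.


x' = -13*cos(255) - -17*sin(255) = -13.0561
y' = -13*sin(255) + -17*cos(255) = 16.957
z' = -5

(-13.0561, 16.957, -5)


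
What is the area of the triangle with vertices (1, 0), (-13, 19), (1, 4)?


Area = |x1(y2-y3) + x2(y3-y1) + x3(y1-y2)| / 2
= |1*(19-4) + -13*(4-0) + 1*(0-19)| / 2
= 28

28


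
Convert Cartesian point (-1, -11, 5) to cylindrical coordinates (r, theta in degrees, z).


r = sqrt((-1)^2 + (-11)^2) = 11.0454
theta = atan2(-11, -1) = 264.8056 deg
z = 5

r = 11.0454, theta = 264.8056 deg, z = 5


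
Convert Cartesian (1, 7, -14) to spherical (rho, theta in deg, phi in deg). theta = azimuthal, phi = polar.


rho = sqrt(1^2 + 7^2 + (-14)^2) = 15.6844
theta = atan2(7, 1) = 81.8699 deg
phi = acos(-14/15.6844) = 153.2027 deg

rho = 15.6844, theta = 81.8699 deg, phi = 153.2027 deg


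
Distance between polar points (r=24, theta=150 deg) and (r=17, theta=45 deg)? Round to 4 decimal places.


d = sqrt(r1^2 + r2^2 - 2*r1*r2*cos(t2-t1))
d = sqrt(24^2 + 17^2 - 2*24*17*cos(45-150)) = 32.8054

32.8054


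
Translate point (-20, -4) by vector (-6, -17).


Translation: (x+dx, y+dy) = (-20+-6, -4+-17) = (-26, -21)

(-26, -21)


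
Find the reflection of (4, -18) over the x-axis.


Reflection across x-axis: (x, y) -> (x, -y)
(4, -18) -> (4, 18)

(4, 18)


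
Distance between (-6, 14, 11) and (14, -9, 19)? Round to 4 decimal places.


d = sqrt((14--6)^2 + (-9-14)^2 + (19-11)^2) = 31.5119

31.5119


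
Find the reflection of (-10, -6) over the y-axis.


Reflection across y-axis: (x, y) -> (-x, y)
(-10, -6) -> (10, -6)

(10, -6)


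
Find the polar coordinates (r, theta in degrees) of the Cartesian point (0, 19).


r = sqrt(0^2 + 19^2) = 19
theta = atan2(19, 0) = 90 degrees

r = 19, theta = 90 degrees


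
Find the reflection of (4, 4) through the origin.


Reflection through origin: (x, y) -> (-x, -y)
(4, 4) -> (-4, -4)

(-4, -4)


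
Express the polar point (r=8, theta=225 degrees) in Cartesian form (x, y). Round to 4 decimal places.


x = 8 * cos(225) = -5.6569
y = 8 * sin(225) = -5.6569

(-5.6569, -5.6569)


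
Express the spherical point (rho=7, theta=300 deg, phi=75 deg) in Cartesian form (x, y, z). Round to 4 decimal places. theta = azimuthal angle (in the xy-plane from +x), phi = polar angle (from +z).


x = 7 * sin(75) * cos(300) = 3.3807
y = 7 * sin(75) * sin(300) = -5.8556
z = 7 * cos(75) = 1.8117

(3.3807, -5.8556, 1.8117)


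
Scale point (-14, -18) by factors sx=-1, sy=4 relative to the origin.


Scaling: (x*sx, y*sy) = (-14*-1, -18*4) = (14, -72)

(14, -72)


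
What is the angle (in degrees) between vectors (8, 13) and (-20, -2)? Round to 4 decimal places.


dot = 8*-20 + 13*-2 = -186
|u| = 15.2643, |v| = 20.0998
cos(angle) = -0.6062
angle = 127.3181 degrees

127.3181 degrees


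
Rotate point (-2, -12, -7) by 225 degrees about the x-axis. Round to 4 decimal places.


x' = -2
y' = -12*cos(225) - -7*sin(225) = 3.5355
z' = -12*sin(225) + -7*cos(225) = 13.435

(-2, 3.5355, 13.435)


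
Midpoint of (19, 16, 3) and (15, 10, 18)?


Midpoint = ((19+15)/2, (16+10)/2, (3+18)/2) = (17, 13, 10.5)

(17, 13, 10.5)


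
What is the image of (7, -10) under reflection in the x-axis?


Reflection across x-axis: (x, y) -> (x, -y)
(7, -10) -> (7, 10)

(7, 10)


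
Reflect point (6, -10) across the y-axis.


Reflection across y-axis: (x, y) -> (-x, y)
(6, -10) -> (-6, -10)

(-6, -10)


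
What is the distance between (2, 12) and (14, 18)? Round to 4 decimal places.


d = sqrt((14-2)^2 + (18-12)^2) = 13.4164

13.4164


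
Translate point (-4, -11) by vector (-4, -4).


Translation: (x+dx, y+dy) = (-4+-4, -11+-4) = (-8, -15)

(-8, -15)


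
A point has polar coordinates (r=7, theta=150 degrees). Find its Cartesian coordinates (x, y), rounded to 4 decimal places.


x = 7 * cos(150) = -6.0622
y = 7 * sin(150) = 3.5

(-6.0622, 3.5)


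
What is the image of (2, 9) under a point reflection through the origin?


Reflection through origin: (x, y) -> (-x, -y)
(2, 9) -> (-2, -9)

(-2, -9)


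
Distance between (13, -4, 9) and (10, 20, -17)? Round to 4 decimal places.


d = sqrt((10-13)^2 + (20--4)^2 + (-17-9)^2) = 35.5106

35.5106


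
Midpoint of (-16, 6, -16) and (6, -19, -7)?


Midpoint = ((-16+6)/2, (6+-19)/2, (-16+-7)/2) = (-5, -6.5, -11.5)

(-5, -6.5, -11.5)


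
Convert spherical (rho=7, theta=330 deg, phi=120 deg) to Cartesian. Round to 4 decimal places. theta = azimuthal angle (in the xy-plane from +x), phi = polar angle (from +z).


x = 7 * sin(120) * cos(330) = 5.25
y = 7 * sin(120) * sin(330) = -3.0311
z = 7 * cos(120) = -3.5

(5.25, -3.0311, -3.5)


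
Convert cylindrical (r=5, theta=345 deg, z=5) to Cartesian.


x = 5 * cos(345) = 4.8296
y = 5 * sin(345) = -1.2941
z = 5

(4.8296, -1.2941, 5)


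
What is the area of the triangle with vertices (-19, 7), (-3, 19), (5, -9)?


Area = |x1(y2-y3) + x2(y3-y1) + x3(y1-y2)| / 2
= |-19*(19--9) + -3*(-9-7) + 5*(7-19)| / 2
= 272

272


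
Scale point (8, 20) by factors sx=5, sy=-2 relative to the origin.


Scaling: (x*sx, y*sy) = (8*5, 20*-2) = (40, -40)

(40, -40)


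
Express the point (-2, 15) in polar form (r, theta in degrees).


r = sqrt((-2)^2 + 15^2) = 15.1327
theta = atan2(15, -2) = 97.5946 degrees

r = 15.1327, theta = 97.5946 degrees


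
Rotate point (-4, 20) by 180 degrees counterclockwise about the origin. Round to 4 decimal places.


x' = -4*cos(180) - 20*sin(180) = 4
y' = -4*sin(180) + 20*cos(180) = -20

(4, -20)


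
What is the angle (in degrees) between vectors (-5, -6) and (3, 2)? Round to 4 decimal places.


dot = -5*3 + -6*2 = -27
|u| = 7.8102, |v| = 3.6056
cos(angle) = -0.9588
angle = 163.4956 degrees

163.4956 degrees


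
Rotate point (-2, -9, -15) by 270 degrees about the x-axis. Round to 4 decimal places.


x' = -2
y' = -9*cos(270) - -15*sin(270) = -15
z' = -9*sin(270) + -15*cos(270) = 9

(-2, -15, 9)


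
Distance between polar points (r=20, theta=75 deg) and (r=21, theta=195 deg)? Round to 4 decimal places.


d = sqrt(r1^2 + r2^2 - 2*r1*r2*cos(t2-t1))
d = sqrt(20^2 + 21^2 - 2*20*21*cos(195-75)) = 35.5106

35.5106


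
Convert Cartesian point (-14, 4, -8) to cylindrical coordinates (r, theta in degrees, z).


r = sqrt((-14)^2 + 4^2) = 14.5602
theta = atan2(4, -14) = 164.0546 deg
z = -8

r = 14.5602, theta = 164.0546 deg, z = -8


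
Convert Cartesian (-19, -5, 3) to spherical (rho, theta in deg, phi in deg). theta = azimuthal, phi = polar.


rho = sqrt((-19)^2 + (-5)^2 + 3^2) = 19.8746
theta = atan2(-5, -19) = 194.7436 deg
phi = acos(3/19.8746) = 81.3182 deg

rho = 19.8746, theta = 194.7436 deg, phi = 81.3182 deg


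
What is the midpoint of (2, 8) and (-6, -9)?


Midpoint = ((2+-6)/2, (8+-9)/2) = (-2, -0.5)

(-2, -0.5)


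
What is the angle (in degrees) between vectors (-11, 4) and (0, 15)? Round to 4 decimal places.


dot = -11*0 + 4*15 = 60
|u| = 11.7047, |v| = 15
cos(angle) = 0.3417
angle = 70.0169 degrees

70.0169 degrees


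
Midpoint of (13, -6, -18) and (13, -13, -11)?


Midpoint = ((13+13)/2, (-6+-13)/2, (-18+-11)/2) = (13, -9.5, -14.5)

(13, -9.5, -14.5)


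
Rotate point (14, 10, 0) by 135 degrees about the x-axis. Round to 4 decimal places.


x' = 14
y' = 10*cos(135) - 0*sin(135) = -7.0711
z' = 10*sin(135) + 0*cos(135) = 7.0711

(14, -7.0711, 7.0711)


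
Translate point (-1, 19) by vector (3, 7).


Translation: (x+dx, y+dy) = (-1+3, 19+7) = (2, 26)

(2, 26)


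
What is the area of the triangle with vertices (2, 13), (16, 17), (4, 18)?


Area = |x1(y2-y3) + x2(y3-y1) + x3(y1-y2)| / 2
= |2*(17-18) + 16*(18-13) + 4*(13-17)| / 2
= 31

31


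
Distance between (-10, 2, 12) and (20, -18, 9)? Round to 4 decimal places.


d = sqrt((20--10)^2 + (-18-2)^2 + (9-12)^2) = 36.1801

36.1801


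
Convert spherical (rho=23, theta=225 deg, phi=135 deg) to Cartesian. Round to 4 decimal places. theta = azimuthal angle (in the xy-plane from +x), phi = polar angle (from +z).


x = 23 * sin(135) * cos(225) = -11.5
y = 23 * sin(135) * sin(225) = -11.5
z = 23 * cos(135) = -16.2635

(-11.5, -11.5, -16.2635)


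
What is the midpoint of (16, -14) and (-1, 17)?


Midpoint = ((16+-1)/2, (-14+17)/2) = (7.5, 1.5)

(7.5, 1.5)


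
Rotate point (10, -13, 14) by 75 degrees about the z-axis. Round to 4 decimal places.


x' = 10*cos(75) - -13*sin(75) = 15.1452
y' = 10*sin(75) + -13*cos(75) = 6.2946
z' = 14

(15.1452, 6.2946, 14)


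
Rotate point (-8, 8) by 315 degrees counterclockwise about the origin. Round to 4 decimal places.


x' = -8*cos(315) - 8*sin(315) = 0
y' = -8*sin(315) + 8*cos(315) = 11.3137

(0, 11.3137)


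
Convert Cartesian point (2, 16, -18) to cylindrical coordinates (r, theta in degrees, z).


r = sqrt(2^2 + 16^2) = 16.1245
theta = atan2(16, 2) = 82.875 deg
z = -18

r = 16.1245, theta = 82.875 deg, z = -18


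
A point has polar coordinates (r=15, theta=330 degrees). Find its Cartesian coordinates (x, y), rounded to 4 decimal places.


x = 15 * cos(330) = 12.9904
y = 15 * sin(330) = -7.5

(12.9904, -7.5)


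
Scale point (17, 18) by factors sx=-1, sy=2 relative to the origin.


Scaling: (x*sx, y*sy) = (17*-1, 18*2) = (-17, 36)

(-17, 36)


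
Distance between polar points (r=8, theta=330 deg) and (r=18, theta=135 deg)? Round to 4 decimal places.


d = sqrt(r1^2 + r2^2 - 2*r1*r2*cos(t2-t1))
d = sqrt(8^2 + 18^2 - 2*8*18*cos(135-330)) = 25.8106

25.8106


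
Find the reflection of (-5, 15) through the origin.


Reflection through origin: (x, y) -> (-x, -y)
(-5, 15) -> (5, -15)

(5, -15)


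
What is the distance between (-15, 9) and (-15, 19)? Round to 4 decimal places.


d = sqrt((-15--15)^2 + (19-9)^2) = 10

10


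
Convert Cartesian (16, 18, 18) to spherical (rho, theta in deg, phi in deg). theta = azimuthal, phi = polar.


rho = sqrt(16^2 + 18^2 + 18^2) = 30.0666
theta = atan2(18, 16) = 48.3665 deg
phi = acos(18/30.0666) = 53.2252 deg

rho = 30.0666, theta = 48.3665 deg, phi = 53.2252 deg


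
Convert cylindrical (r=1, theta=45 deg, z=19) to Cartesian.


x = 1 * cos(45) = 0.7071
y = 1 * sin(45) = 0.7071
z = 19

(0.7071, 0.7071, 19)


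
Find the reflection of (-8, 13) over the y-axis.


Reflection across y-axis: (x, y) -> (-x, y)
(-8, 13) -> (8, 13)

(8, 13)


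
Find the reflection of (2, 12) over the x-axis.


Reflection across x-axis: (x, y) -> (x, -y)
(2, 12) -> (2, -12)

(2, -12)


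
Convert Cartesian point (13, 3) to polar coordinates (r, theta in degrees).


r = sqrt(13^2 + 3^2) = 13.3417
theta = atan2(3, 13) = 12.9946 degrees

r = 13.3417, theta = 12.9946 degrees


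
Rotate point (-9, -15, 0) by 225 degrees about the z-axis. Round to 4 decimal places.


x' = -9*cos(225) - -15*sin(225) = -4.2426
y' = -9*sin(225) + -15*cos(225) = 16.9706
z' = 0

(-4.2426, 16.9706, 0)


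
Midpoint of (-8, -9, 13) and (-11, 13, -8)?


Midpoint = ((-8+-11)/2, (-9+13)/2, (13+-8)/2) = (-9.5, 2, 2.5)

(-9.5, 2, 2.5)


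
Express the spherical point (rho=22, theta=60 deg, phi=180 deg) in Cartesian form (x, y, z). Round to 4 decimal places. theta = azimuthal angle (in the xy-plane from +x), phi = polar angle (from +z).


x = 22 * sin(180) * cos(60) = 0
y = 22 * sin(180) * sin(60) = 0
z = 22 * cos(180) = -22

(0, 0, -22)


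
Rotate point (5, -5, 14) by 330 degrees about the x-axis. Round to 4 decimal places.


x' = 5
y' = -5*cos(330) - 14*sin(330) = 2.6699
z' = -5*sin(330) + 14*cos(330) = 14.6244

(5, 2.6699, 14.6244)


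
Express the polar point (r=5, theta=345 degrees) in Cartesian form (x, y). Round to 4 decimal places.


x = 5 * cos(345) = 4.8296
y = 5 * sin(345) = -1.2941

(4.8296, -1.2941)


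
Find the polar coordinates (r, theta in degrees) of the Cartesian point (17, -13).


r = sqrt(17^2 + (-13)^2) = 21.4009
theta = atan2(-13, 17) = 322.5946 degrees

r = 21.4009, theta = 322.5946 degrees


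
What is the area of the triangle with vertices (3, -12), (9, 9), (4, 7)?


Area = |x1(y2-y3) + x2(y3-y1) + x3(y1-y2)| / 2
= |3*(9-7) + 9*(7--12) + 4*(-12-9)| / 2
= 46.5

46.5


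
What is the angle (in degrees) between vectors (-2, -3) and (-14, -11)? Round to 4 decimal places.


dot = -2*-14 + -3*-11 = 61
|u| = 3.6056, |v| = 17.8045
cos(angle) = 0.9502
angle = 18.1527 degrees

18.1527 degrees


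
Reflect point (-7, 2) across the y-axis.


Reflection across y-axis: (x, y) -> (-x, y)
(-7, 2) -> (7, 2)

(7, 2)


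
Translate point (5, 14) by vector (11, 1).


Translation: (x+dx, y+dy) = (5+11, 14+1) = (16, 15)

(16, 15)


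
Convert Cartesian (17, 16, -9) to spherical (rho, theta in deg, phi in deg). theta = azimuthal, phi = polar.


rho = sqrt(17^2 + 16^2 + (-9)^2) = 25.02
theta = atan2(16, 17) = 43.2643 deg
phi = acos(-9/25.02) = 111.0825 deg

rho = 25.02, theta = 43.2643 deg, phi = 111.0825 deg


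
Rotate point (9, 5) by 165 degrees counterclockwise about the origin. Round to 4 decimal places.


x' = 9*cos(165) - 5*sin(165) = -9.9874
y' = 9*sin(165) + 5*cos(165) = -2.5003

(-9.9874, -2.5003)


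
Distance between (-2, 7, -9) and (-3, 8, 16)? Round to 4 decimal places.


d = sqrt((-3--2)^2 + (8-7)^2 + (16--9)^2) = 25.04

25.04


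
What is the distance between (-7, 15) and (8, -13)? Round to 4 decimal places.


d = sqrt((8--7)^2 + (-13-15)^2) = 31.7648

31.7648


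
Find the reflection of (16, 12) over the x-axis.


Reflection across x-axis: (x, y) -> (x, -y)
(16, 12) -> (16, -12)

(16, -12)


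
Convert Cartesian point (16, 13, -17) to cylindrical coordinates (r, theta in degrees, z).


r = sqrt(16^2 + 13^2) = 20.6155
theta = atan2(13, 16) = 39.0939 deg
z = -17

r = 20.6155, theta = 39.0939 deg, z = -17


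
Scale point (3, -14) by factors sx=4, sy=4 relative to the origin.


Scaling: (x*sx, y*sy) = (3*4, -14*4) = (12, -56)

(12, -56)


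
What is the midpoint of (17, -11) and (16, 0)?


Midpoint = ((17+16)/2, (-11+0)/2) = (16.5, -5.5)

(16.5, -5.5)


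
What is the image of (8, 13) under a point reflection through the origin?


Reflection through origin: (x, y) -> (-x, -y)
(8, 13) -> (-8, -13)

(-8, -13)


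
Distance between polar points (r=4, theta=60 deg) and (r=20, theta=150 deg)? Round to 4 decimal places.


d = sqrt(r1^2 + r2^2 - 2*r1*r2*cos(t2-t1))
d = sqrt(4^2 + 20^2 - 2*4*20*cos(150-60)) = 20.3961

20.3961


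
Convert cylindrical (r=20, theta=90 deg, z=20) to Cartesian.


x = 20 * cos(90) = 0
y = 20 * sin(90) = 20
z = 20

(0, 20, 20)


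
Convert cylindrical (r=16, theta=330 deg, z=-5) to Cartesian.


x = 16 * cos(330) = 13.8564
y = 16 * sin(330) = -8
z = -5

(13.8564, -8, -5)


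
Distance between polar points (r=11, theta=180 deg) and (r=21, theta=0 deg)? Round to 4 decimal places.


d = sqrt(r1^2 + r2^2 - 2*r1*r2*cos(t2-t1))
d = sqrt(11^2 + 21^2 - 2*11*21*cos(0-180)) = 32

32


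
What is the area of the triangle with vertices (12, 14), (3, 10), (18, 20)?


Area = |x1(y2-y3) + x2(y3-y1) + x3(y1-y2)| / 2
= |12*(10-20) + 3*(20-14) + 18*(14-10)| / 2
= 15

15


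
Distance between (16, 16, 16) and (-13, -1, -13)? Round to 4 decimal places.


d = sqrt((-13-16)^2 + (-1-16)^2 + (-13-16)^2) = 44.3959

44.3959


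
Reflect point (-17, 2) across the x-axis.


Reflection across x-axis: (x, y) -> (x, -y)
(-17, 2) -> (-17, -2)

(-17, -2)


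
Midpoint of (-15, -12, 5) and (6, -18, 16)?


Midpoint = ((-15+6)/2, (-12+-18)/2, (5+16)/2) = (-4.5, -15, 10.5)

(-4.5, -15, 10.5)


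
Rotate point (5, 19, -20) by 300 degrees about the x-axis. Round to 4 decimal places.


x' = 5
y' = 19*cos(300) - -20*sin(300) = -7.8205
z' = 19*sin(300) + -20*cos(300) = -26.4545

(5, -7.8205, -26.4545)


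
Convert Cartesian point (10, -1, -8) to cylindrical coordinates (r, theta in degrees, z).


r = sqrt(10^2 + (-1)^2) = 10.0499
theta = atan2(-1, 10) = 354.2894 deg
z = -8

r = 10.0499, theta = 354.2894 deg, z = -8


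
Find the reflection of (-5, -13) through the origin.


Reflection through origin: (x, y) -> (-x, -y)
(-5, -13) -> (5, 13)

(5, 13)


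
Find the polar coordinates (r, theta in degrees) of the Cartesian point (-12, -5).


r = sqrt((-12)^2 + (-5)^2) = 13
theta = atan2(-5, -12) = 202.6199 degrees

r = 13, theta = 202.6199 degrees


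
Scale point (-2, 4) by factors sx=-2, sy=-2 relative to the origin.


Scaling: (x*sx, y*sy) = (-2*-2, 4*-2) = (4, -8)

(4, -8)


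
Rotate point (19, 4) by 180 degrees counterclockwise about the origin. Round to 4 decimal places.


x' = 19*cos(180) - 4*sin(180) = -19
y' = 19*sin(180) + 4*cos(180) = -4

(-19, -4)


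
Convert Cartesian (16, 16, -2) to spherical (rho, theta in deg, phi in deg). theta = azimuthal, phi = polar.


rho = sqrt(16^2 + 16^2 + (-2)^2) = 22.7156
theta = atan2(16, 16) = 45 deg
phi = acos(-2/22.7156) = 95.0512 deg

rho = 22.7156, theta = 45 deg, phi = 95.0512 deg


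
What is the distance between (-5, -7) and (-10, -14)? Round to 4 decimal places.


d = sqrt((-10--5)^2 + (-14--7)^2) = 8.6023

8.6023


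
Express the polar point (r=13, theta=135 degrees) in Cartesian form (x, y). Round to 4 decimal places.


x = 13 * cos(135) = -9.1924
y = 13 * sin(135) = 9.1924

(-9.1924, 9.1924)


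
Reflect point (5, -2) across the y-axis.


Reflection across y-axis: (x, y) -> (-x, y)
(5, -2) -> (-5, -2)

(-5, -2)


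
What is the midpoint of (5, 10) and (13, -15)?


Midpoint = ((5+13)/2, (10+-15)/2) = (9, -2.5)

(9, -2.5)


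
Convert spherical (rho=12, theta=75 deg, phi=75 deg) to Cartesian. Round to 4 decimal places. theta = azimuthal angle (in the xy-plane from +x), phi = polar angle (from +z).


x = 12 * sin(75) * cos(75) = 3
y = 12 * sin(75) * sin(75) = 11.1962
z = 12 * cos(75) = 3.1058

(3, 11.1962, 3.1058)


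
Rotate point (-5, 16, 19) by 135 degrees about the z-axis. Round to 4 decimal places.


x' = -5*cos(135) - 16*sin(135) = -7.7782
y' = -5*sin(135) + 16*cos(135) = -14.8492
z' = 19

(-7.7782, -14.8492, 19)


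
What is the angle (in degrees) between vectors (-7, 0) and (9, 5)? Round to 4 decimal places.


dot = -7*9 + 0*5 = -63
|u| = 7, |v| = 10.2956
cos(angle) = -0.8742
angle = 150.9454 degrees

150.9454 degrees


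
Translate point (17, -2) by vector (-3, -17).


Translation: (x+dx, y+dy) = (17+-3, -2+-17) = (14, -19)

(14, -19)


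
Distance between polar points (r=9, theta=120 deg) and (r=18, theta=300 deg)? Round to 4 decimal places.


d = sqrt(r1^2 + r2^2 - 2*r1*r2*cos(t2-t1))
d = sqrt(9^2 + 18^2 - 2*9*18*cos(300-120)) = 27

27


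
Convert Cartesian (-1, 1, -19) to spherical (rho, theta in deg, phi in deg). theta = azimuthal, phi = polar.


rho = sqrt((-1)^2 + 1^2 + (-19)^2) = 19.0526
theta = atan2(1, -1) = 135 deg
phi = acos(-19/19.0526) = 175.7432 deg

rho = 19.0526, theta = 135 deg, phi = 175.7432 deg


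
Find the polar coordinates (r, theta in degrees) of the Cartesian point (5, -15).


r = sqrt(5^2 + (-15)^2) = 15.8114
theta = atan2(-15, 5) = 288.4349 degrees

r = 15.8114, theta = 288.4349 degrees


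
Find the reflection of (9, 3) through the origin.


Reflection through origin: (x, y) -> (-x, -y)
(9, 3) -> (-9, -3)

(-9, -3)


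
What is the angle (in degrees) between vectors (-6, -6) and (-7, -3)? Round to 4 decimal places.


dot = -6*-7 + -6*-3 = 60
|u| = 8.4853, |v| = 7.6158
cos(angle) = 0.9285
angle = 21.8014 degrees

21.8014 degrees


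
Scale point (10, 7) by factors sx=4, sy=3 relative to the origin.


Scaling: (x*sx, y*sy) = (10*4, 7*3) = (40, 21)

(40, 21)


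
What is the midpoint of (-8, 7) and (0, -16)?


Midpoint = ((-8+0)/2, (7+-16)/2) = (-4, -4.5)

(-4, -4.5)


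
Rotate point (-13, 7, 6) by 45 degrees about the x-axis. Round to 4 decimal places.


x' = -13
y' = 7*cos(45) - 6*sin(45) = 0.7071
z' = 7*sin(45) + 6*cos(45) = 9.1924

(-13, 0.7071, 9.1924)


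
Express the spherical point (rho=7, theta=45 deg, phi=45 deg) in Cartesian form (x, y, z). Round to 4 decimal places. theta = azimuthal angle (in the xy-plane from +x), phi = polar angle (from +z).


x = 7 * sin(45) * cos(45) = 3.5
y = 7 * sin(45) * sin(45) = 3.5
z = 7 * cos(45) = 4.9497

(3.5, 3.5, 4.9497)


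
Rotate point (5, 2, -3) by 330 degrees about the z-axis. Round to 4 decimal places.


x' = 5*cos(330) - 2*sin(330) = 5.3301
y' = 5*sin(330) + 2*cos(330) = -0.7679
z' = -3

(5.3301, -0.7679, -3)


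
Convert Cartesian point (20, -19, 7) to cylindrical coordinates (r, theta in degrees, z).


r = sqrt(20^2 + (-19)^2) = 27.5862
theta = atan2(-19, 20) = 316.4688 deg
z = 7

r = 27.5862, theta = 316.4688 deg, z = 7


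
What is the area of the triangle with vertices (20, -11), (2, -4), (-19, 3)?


Area = |x1(y2-y3) + x2(y3-y1) + x3(y1-y2)| / 2
= |20*(-4-3) + 2*(3--11) + -19*(-11--4)| / 2
= 10.5

10.5


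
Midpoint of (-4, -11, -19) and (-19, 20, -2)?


Midpoint = ((-4+-19)/2, (-11+20)/2, (-19+-2)/2) = (-11.5, 4.5, -10.5)

(-11.5, 4.5, -10.5)


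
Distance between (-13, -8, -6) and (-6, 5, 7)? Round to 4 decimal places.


d = sqrt((-6--13)^2 + (5--8)^2 + (7--6)^2) = 19.6723

19.6723


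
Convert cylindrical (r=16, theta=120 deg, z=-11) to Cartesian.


x = 16 * cos(120) = -8
y = 16 * sin(120) = 13.8564
z = -11

(-8, 13.8564, -11)


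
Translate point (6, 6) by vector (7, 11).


Translation: (x+dx, y+dy) = (6+7, 6+11) = (13, 17)

(13, 17)


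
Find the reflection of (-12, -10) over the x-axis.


Reflection across x-axis: (x, y) -> (x, -y)
(-12, -10) -> (-12, 10)

(-12, 10)


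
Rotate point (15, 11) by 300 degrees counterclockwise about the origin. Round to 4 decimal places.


x' = 15*cos(300) - 11*sin(300) = 17.0263
y' = 15*sin(300) + 11*cos(300) = -7.4904

(17.0263, -7.4904)


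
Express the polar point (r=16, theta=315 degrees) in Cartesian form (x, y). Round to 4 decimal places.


x = 16 * cos(315) = 11.3137
y = 16 * sin(315) = -11.3137

(11.3137, -11.3137)


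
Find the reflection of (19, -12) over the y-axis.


Reflection across y-axis: (x, y) -> (-x, y)
(19, -12) -> (-19, -12)

(-19, -12)


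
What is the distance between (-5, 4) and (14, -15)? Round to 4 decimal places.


d = sqrt((14--5)^2 + (-15-4)^2) = 26.8701

26.8701


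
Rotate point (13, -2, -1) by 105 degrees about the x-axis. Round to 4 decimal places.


x' = 13
y' = -2*cos(105) - -1*sin(105) = 1.4836
z' = -2*sin(105) + -1*cos(105) = -1.673

(13, 1.4836, -1.673)


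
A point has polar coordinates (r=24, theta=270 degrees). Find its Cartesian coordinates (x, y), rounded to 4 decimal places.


x = 24 * cos(270) = 0
y = 24 * sin(270) = -24

(0, -24)


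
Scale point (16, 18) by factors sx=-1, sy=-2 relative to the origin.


Scaling: (x*sx, y*sy) = (16*-1, 18*-2) = (-16, -36)

(-16, -36)


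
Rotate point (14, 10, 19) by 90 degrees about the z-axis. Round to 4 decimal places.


x' = 14*cos(90) - 10*sin(90) = -10
y' = 14*sin(90) + 10*cos(90) = 14
z' = 19

(-10, 14, 19)


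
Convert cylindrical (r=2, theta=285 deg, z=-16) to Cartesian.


x = 2 * cos(285) = 0.5176
y = 2 * sin(285) = -1.9319
z = -16

(0.5176, -1.9319, -16)


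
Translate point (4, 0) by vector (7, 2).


Translation: (x+dx, y+dy) = (4+7, 0+2) = (11, 2)

(11, 2)


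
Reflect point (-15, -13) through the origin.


Reflection through origin: (x, y) -> (-x, -y)
(-15, -13) -> (15, 13)

(15, 13)


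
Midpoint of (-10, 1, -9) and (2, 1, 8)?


Midpoint = ((-10+2)/2, (1+1)/2, (-9+8)/2) = (-4, 1, -0.5)

(-4, 1, -0.5)


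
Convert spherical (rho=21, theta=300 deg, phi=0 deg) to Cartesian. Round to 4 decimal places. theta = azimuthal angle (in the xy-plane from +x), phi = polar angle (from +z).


x = 21 * sin(0) * cos(300) = 0
y = 21 * sin(0) * sin(300) = 0
z = 21 * cos(0) = 21

(0, 0, 21)


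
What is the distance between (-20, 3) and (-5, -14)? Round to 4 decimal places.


d = sqrt((-5--20)^2 + (-14-3)^2) = 22.6716

22.6716


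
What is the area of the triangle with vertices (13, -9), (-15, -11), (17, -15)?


Area = |x1(y2-y3) + x2(y3-y1) + x3(y1-y2)| / 2
= |13*(-11--15) + -15*(-15--9) + 17*(-9--11)| / 2
= 88

88


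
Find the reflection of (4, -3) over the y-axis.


Reflection across y-axis: (x, y) -> (-x, y)
(4, -3) -> (-4, -3)

(-4, -3)


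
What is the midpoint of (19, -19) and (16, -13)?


Midpoint = ((19+16)/2, (-19+-13)/2) = (17.5, -16)

(17.5, -16)


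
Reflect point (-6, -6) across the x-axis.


Reflection across x-axis: (x, y) -> (x, -y)
(-6, -6) -> (-6, 6)

(-6, 6)


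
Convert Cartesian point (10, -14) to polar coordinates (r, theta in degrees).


r = sqrt(10^2 + (-14)^2) = 17.2047
theta = atan2(-14, 10) = 305.5377 degrees

r = 17.2047, theta = 305.5377 degrees


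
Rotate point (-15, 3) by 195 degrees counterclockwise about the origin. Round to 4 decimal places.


x' = -15*cos(195) - 3*sin(195) = 15.2653
y' = -15*sin(195) + 3*cos(195) = 0.9845

(15.2653, 0.9845)


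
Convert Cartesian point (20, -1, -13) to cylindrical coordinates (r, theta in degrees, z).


r = sqrt(20^2 + (-1)^2) = 20.025
theta = atan2(-1, 20) = 357.1376 deg
z = -13

r = 20.025, theta = 357.1376 deg, z = -13


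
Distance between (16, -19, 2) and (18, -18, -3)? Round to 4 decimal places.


d = sqrt((18-16)^2 + (-18--19)^2 + (-3-2)^2) = 5.4772

5.4772


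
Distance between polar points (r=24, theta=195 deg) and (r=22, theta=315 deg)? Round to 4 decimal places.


d = sqrt(r1^2 + r2^2 - 2*r1*r2*cos(t2-t1))
d = sqrt(24^2 + 22^2 - 2*24*22*cos(315-195)) = 39.8497

39.8497


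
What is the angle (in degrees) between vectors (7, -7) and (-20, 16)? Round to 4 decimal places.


dot = 7*-20 + -7*16 = -252
|u| = 9.8995, |v| = 25.6125
cos(angle) = -0.9939
angle = 173.6598 degrees

173.6598 degrees


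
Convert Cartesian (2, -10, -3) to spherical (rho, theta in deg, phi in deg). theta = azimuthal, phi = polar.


rho = sqrt(2^2 + (-10)^2 + (-3)^2) = 10.6301
theta = atan2(-10, 2) = 281.3099 deg
phi = acos(-3/10.6301) = 106.3925 deg

rho = 10.6301, theta = 281.3099 deg, phi = 106.3925 deg


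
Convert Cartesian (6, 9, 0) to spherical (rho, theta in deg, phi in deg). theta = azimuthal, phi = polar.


rho = sqrt(6^2 + 9^2 + 0^2) = 10.8167
theta = atan2(9, 6) = 56.3099 deg
phi = acos(0/10.8167) = 90 deg

rho = 10.8167, theta = 56.3099 deg, phi = 90 deg


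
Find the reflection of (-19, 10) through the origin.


Reflection through origin: (x, y) -> (-x, -y)
(-19, 10) -> (19, -10)

(19, -10)


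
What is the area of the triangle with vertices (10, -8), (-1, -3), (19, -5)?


Area = |x1(y2-y3) + x2(y3-y1) + x3(y1-y2)| / 2
= |10*(-3--5) + -1*(-5--8) + 19*(-8--3)| / 2
= 39

39


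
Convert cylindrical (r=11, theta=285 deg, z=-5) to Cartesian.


x = 11 * cos(285) = 2.847
y = 11 * sin(285) = -10.6252
z = -5

(2.847, -10.6252, -5)


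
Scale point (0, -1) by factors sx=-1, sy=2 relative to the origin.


Scaling: (x*sx, y*sy) = (0*-1, -1*2) = (0, -2)

(0, -2)


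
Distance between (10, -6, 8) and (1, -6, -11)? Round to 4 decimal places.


d = sqrt((1-10)^2 + (-6--6)^2 + (-11-8)^2) = 21.0238

21.0238


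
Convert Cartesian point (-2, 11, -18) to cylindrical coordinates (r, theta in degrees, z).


r = sqrt((-2)^2 + 11^2) = 11.1803
theta = atan2(11, -2) = 100.3048 deg
z = -18

r = 11.1803, theta = 100.3048 deg, z = -18


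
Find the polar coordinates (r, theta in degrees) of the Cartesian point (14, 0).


r = sqrt(14^2 + 0^2) = 14
theta = atan2(0, 14) = 0 degrees

r = 14, theta = 0 degrees


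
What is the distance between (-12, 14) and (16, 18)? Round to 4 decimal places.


d = sqrt((16--12)^2 + (18-14)^2) = 28.2843

28.2843


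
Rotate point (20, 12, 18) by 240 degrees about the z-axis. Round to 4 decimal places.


x' = 20*cos(240) - 12*sin(240) = 0.3923
y' = 20*sin(240) + 12*cos(240) = -23.3205
z' = 18

(0.3923, -23.3205, 18)


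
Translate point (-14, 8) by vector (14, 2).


Translation: (x+dx, y+dy) = (-14+14, 8+2) = (0, 10)

(0, 10)


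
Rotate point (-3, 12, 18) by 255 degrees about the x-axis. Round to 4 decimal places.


x' = -3
y' = 12*cos(255) - 18*sin(255) = 14.2808
z' = 12*sin(255) + 18*cos(255) = -16.2499

(-3, 14.2808, -16.2499)


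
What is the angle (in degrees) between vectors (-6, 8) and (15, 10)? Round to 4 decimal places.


dot = -6*15 + 8*10 = -10
|u| = 10, |v| = 18.0278
cos(angle) = -0.0555
angle = 93.1798 degrees

93.1798 degrees


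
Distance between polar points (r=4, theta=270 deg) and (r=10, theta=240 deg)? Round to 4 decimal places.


d = sqrt(r1^2 + r2^2 - 2*r1*r2*cos(t2-t1))
d = sqrt(4^2 + 10^2 - 2*4*10*cos(240-270)) = 6.8351

6.8351


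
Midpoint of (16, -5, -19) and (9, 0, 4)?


Midpoint = ((16+9)/2, (-5+0)/2, (-19+4)/2) = (12.5, -2.5, -7.5)

(12.5, -2.5, -7.5)


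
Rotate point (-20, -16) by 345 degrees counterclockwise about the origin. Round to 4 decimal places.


x' = -20*cos(345) - -16*sin(345) = -23.4596
y' = -20*sin(345) + -16*cos(345) = -10.2784

(-23.4596, -10.2784)


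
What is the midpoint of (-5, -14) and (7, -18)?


Midpoint = ((-5+7)/2, (-14+-18)/2) = (1, -16)

(1, -16)


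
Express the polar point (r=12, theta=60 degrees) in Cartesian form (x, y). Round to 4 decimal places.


x = 12 * cos(60) = 6
y = 12 * sin(60) = 10.3923

(6, 10.3923)


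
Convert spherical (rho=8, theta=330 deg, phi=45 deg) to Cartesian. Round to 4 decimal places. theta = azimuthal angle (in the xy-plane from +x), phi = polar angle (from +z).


x = 8 * sin(45) * cos(330) = 4.899
y = 8 * sin(45) * sin(330) = -2.8284
z = 8 * cos(45) = 5.6569

(4.899, -2.8284, 5.6569)


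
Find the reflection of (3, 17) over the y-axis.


Reflection across y-axis: (x, y) -> (-x, y)
(3, 17) -> (-3, 17)

(-3, 17)


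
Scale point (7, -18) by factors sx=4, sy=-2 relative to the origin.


Scaling: (x*sx, y*sy) = (7*4, -18*-2) = (28, 36)

(28, 36)


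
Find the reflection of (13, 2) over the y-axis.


Reflection across y-axis: (x, y) -> (-x, y)
(13, 2) -> (-13, 2)

(-13, 2)


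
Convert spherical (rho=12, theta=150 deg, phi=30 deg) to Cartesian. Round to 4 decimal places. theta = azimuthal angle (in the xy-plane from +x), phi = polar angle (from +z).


x = 12 * sin(30) * cos(150) = -5.1962
y = 12 * sin(30) * sin(150) = 3
z = 12 * cos(30) = 10.3923

(-5.1962, 3, 10.3923)


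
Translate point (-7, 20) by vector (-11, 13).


Translation: (x+dx, y+dy) = (-7+-11, 20+13) = (-18, 33)

(-18, 33)


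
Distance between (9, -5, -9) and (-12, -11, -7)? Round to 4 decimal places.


d = sqrt((-12-9)^2 + (-11--5)^2 + (-7--9)^2) = 21.9317

21.9317


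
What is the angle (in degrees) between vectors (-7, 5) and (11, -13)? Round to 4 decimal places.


dot = -7*11 + 5*-13 = -142
|u| = 8.6023, |v| = 17.0294
cos(angle) = -0.9693
angle = 165.774 degrees

165.774 degrees


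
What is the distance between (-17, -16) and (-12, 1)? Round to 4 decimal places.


d = sqrt((-12--17)^2 + (1--16)^2) = 17.72

17.72


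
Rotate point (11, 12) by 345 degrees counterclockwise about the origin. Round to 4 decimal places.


x' = 11*cos(345) - 12*sin(345) = 13.731
y' = 11*sin(345) + 12*cos(345) = 8.7441

(13.731, 8.7441)


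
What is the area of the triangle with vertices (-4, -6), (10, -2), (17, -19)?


Area = |x1(y2-y3) + x2(y3-y1) + x3(y1-y2)| / 2
= |-4*(-2--19) + 10*(-19--6) + 17*(-6--2)| / 2
= 133

133


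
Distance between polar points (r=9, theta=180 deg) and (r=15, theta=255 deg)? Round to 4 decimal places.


d = sqrt(r1^2 + r2^2 - 2*r1*r2*cos(t2-t1))
d = sqrt(9^2 + 15^2 - 2*9*15*cos(255-180)) = 15.3662

15.3662


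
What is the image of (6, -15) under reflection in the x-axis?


Reflection across x-axis: (x, y) -> (x, -y)
(6, -15) -> (6, 15)

(6, 15)


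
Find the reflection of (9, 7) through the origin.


Reflection through origin: (x, y) -> (-x, -y)
(9, 7) -> (-9, -7)

(-9, -7)


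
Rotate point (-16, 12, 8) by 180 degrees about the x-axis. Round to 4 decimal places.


x' = -16
y' = 12*cos(180) - 8*sin(180) = -12
z' = 12*sin(180) + 8*cos(180) = -8

(-16, -12, -8)


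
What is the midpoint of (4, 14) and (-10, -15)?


Midpoint = ((4+-10)/2, (14+-15)/2) = (-3, -0.5)

(-3, -0.5)


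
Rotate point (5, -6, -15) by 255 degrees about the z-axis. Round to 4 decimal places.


x' = 5*cos(255) - -6*sin(255) = -7.0897
y' = 5*sin(255) + -6*cos(255) = -3.2767
z' = -15

(-7.0897, -3.2767, -15)


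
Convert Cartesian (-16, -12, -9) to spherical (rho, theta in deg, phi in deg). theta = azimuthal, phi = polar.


rho = sqrt((-16)^2 + (-12)^2 + (-9)^2) = 21.9317
theta = atan2(-12, -16) = 216.8699 deg
phi = acos(-9/21.9317) = 114.2277 deg

rho = 21.9317, theta = 216.8699 deg, phi = 114.2277 deg


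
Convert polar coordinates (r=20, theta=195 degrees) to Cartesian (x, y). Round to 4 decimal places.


x = 20 * cos(195) = -19.3185
y = 20 * sin(195) = -5.1764

(-19.3185, -5.1764)


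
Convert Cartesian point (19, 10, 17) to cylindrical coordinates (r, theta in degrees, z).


r = sqrt(19^2 + 10^2) = 21.4709
theta = atan2(10, 19) = 27.7585 deg
z = 17

r = 21.4709, theta = 27.7585 deg, z = 17


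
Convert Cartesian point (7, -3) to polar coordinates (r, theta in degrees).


r = sqrt(7^2 + (-3)^2) = 7.6158
theta = atan2(-3, 7) = 336.8014 degrees

r = 7.6158, theta = 336.8014 degrees


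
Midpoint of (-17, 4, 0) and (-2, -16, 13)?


Midpoint = ((-17+-2)/2, (4+-16)/2, (0+13)/2) = (-9.5, -6, 6.5)

(-9.5, -6, 6.5)


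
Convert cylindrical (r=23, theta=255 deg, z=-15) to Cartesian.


x = 23 * cos(255) = -5.9528
y = 23 * sin(255) = -22.2163
z = -15

(-5.9528, -22.2163, -15)


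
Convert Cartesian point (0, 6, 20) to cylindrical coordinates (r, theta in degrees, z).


r = sqrt(0^2 + 6^2) = 6
theta = atan2(6, 0) = 90 deg
z = 20

r = 6, theta = 90 deg, z = 20


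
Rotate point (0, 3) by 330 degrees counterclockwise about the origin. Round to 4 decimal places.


x' = 0*cos(330) - 3*sin(330) = 1.5
y' = 0*sin(330) + 3*cos(330) = 2.5981

(1.5, 2.5981)


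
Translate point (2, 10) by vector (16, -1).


Translation: (x+dx, y+dy) = (2+16, 10+-1) = (18, 9)

(18, 9)


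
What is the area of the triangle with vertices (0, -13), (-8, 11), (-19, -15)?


Area = |x1(y2-y3) + x2(y3-y1) + x3(y1-y2)| / 2
= |0*(11--15) + -8*(-15--13) + -19*(-13-11)| / 2
= 236

236


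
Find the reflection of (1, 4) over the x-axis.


Reflection across x-axis: (x, y) -> (x, -y)
(1, 4) -> (1, -4)

(1, -4)


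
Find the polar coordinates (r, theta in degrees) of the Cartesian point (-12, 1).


r = sqrt((-12)^2 + 1^2) = 12.0416
theta = atan2(1, -12) = 175.2364 degrees

r = 12.0416, theta = 175.2364 degrees


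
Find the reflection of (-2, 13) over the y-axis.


Reflection across y-axis: (x, y) -> (-x, y)
(-2, 13) -> (2, 13)

(2, 13)


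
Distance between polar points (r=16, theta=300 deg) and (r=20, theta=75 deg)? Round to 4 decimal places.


d = sqrt(r1^2 + r2^2 - 2*r1*r2*cos(t2-t1))
d = sqrt(16^2 + 20^2 - 2*16*20*cos(75-300)) = 33.2949

33.2949


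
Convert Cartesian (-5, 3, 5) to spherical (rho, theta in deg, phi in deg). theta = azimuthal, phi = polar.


rho = sqrt((-5)^2 + 3^2 + 5^2) = 7.6811
theta = atan2(3, -5) = 149.0362 deg
phi = acos(5/7.6811) = 49.3871 deg

rho = 7.6811, theta = 149.0362 deg, phi = 49.3871 deg


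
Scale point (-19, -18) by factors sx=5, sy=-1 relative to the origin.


Scaling: (x*sx, y*sy) = (-19*5, -18*-1) = (-95, 18)

(-95, 18)


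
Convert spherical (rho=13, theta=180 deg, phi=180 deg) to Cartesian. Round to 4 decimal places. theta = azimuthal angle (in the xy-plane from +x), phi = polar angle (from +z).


x = 13 * sin(180) * cos(180) = 0
y = 13 * sin(180) * sin(180) = 0
z = 13 * cos(180) = -13

(0, 0, -13)


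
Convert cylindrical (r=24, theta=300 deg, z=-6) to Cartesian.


x = 24 * cos(300) = 12
y = 24 * sin(300) = -20.7846
z = -6

(12, -20.7846, -6)


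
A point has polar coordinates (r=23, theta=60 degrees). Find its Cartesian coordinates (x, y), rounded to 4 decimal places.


x = 23 * cos(60) = 11.5
y = 23 * sin(60) = 19.9186

(11.5, 19.9186)


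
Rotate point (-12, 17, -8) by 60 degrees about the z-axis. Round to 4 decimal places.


x' = -12*cos(60) - 17*sin(60) = -20.7224
y' = -12*sin(60) + 17*cos(60) = -1.8923
z' = -8

(-20.7224, -1.8923, -8)


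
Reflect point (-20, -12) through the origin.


Reflection through origin: (x, y) -> (-x, -y)
(-20, -12) -> (20, 12)

(20, 12)


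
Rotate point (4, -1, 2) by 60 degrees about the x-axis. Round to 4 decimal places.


x' = 4
y' = -1*cos(60) - 2*sin(60) = -2.2321
z' = -1*sin(60) + 2*cos(60) = 0.134

(4, -2.2321, 0.134)


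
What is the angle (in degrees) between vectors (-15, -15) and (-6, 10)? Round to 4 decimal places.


dot = -15*-6 + -15*10 = -60
|u| = 21.2132, |v| = 11.6619
cos(angle) = -0.2425
angle = 104.0362 degrees

104.0362 degrees


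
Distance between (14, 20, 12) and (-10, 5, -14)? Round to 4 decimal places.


d = sqrt((-10-14)^2 + (5-20)^2 + (-14-12)^2) = 38.4318

38.4318


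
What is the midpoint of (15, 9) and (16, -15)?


Midpoint = ((15+16)/2, (9+-15)/2) = (15.5, -3)

(15.5, -3)


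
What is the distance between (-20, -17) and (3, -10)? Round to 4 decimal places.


d = sqrt((3--20)^2 + (-10--17)^2) = 24.0416

24.0416


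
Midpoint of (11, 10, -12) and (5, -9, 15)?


Midpoint = ((11+5)/2, (10+-9)/2, (-12+15)/2) = (8, 0.5, 1.5)

(8, 0.5, 1.5)


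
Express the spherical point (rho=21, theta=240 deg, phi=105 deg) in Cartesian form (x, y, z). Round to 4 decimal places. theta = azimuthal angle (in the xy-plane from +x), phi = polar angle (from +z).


x = 21 * sin(105) * cos(240) = -10.1422
y = 21 * sin(105) * sin(240) = -17.5668
z = 21 * cos(105) = -5.4352

(-10.1422, -17.5668, -5.4352)


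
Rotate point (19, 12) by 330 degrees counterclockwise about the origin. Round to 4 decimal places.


x' = 19*cos(330) - 12*sin(330) = 22.4545
y' = 19*sin(330) + 12*cos(330) = 0.8923

(22.4545, 0.8923)
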